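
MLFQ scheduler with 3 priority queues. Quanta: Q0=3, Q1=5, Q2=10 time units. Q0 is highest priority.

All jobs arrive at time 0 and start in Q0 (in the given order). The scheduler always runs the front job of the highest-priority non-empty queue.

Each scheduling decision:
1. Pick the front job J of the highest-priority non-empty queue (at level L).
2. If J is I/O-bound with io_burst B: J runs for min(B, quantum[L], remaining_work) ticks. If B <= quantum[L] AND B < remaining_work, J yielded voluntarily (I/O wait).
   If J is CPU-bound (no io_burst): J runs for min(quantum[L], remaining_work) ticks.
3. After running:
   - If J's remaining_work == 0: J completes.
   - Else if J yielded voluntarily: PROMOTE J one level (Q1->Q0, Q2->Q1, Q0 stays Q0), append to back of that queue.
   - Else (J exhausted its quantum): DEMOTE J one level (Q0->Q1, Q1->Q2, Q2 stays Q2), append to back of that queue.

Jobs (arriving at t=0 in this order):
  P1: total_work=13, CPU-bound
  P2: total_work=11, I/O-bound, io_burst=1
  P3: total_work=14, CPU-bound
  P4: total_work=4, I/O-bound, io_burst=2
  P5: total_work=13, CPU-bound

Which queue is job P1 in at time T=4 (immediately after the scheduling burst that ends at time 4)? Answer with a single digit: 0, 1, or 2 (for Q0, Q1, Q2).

t=0-3: P1@Q0 runs 3, rem=10, quantum used, demote→Q1. Q0=[P2,P3,P4,P5] Q1=[P1] Q2=[]
t=3-4: P2@Q0 runs 1, rem=10, I/O yield, promote→Q0. Q0=[P3,P4,P5,P2] Q1=[P1] Q2=[]
t=4-7: P3@Q0 runs 3, rem=11, quantum used, demote→Q1. Q0=[P4,P5,P2] Q1=[P1,P3] Q2=[]
t=7-9: P4@Q0 runs 2, rem=2, I/O yield, promote→Q0. Q0=[P5,P2,P4] Q1=[P1,P3] Q2=[]
t=9-12: P5@Q0 runs 3, rem=10, quantum used, demote→Q1. Q0=[P2,P4] Q1=[P1,P3,P5] Q2=[]
t=12-13: P2@Q0 runs 1, rem=9, I/O yield, promote→Q0. Q0=[P4,P2] Q1=[P1,P3,P5] Q2=[]
t=13-15: P4@Q0 runs 2, rem=0, completes. Q0=[P2] Q1=[P1,P3,P5] Q2=[]
t=15-16: P2@Q0 runs 1, rem=8, I/O yield, promote→Q0. Q0=[P2] Q1=[P1,P3,P5] Q2=[]
t=16-17: P2@Q0 runs 1, rem=7, I/O yield, promote→Q0. Q0=[P2] Q1=[P1,P3,P5] Q2=[]
t=17-18: P2@Q0 runs 1, rem=6, I/O yield, promote→Q0. Q0=[P2] Q1=[P1,P3,P5] Q2=[]
t=18-19: P2@Q0 runs 1, rem=5, I/O yield, promote→Q0. Q0=[P2] Q1=[P1,P3,P5] Q2=[]
t=19-20: P2@Q0 runs 1, rem=4, I/O yield, promote→Q0. Q0=[P2] Q1=[P1,P3,P5] Q2=[]
t=20-21: P2@Q0 runs 1, rem=3, I/O yield, promote→Q0. Q0=[P2] Q1=[P1,P3,P5] Q2=[]
t=21-22: P2@Q0 runs 1, rem=2, I/O yield, promote→Q0. Q0=[P2] Q1=[P1,P3,P5] Q2=[]
t=22-23: P2@Q0 runs 1, rem=1, I/O yield, promote→Q0. Q0=[P2] Q1=[P1,P3,P5] Q2=[]
t=23-24: P2@Q0 runs 1, rem=0, completes. Q0=[] Q1=[P1,P3,P5] Q2=[]
t=24-29: P1@Q1 runs 5, rem=5, quantum used, demote→Q2. Q0=[] Q1=[P3,P5] Q2=[P1]
t=29-34: P3@Q1 runs 5, rem=6, quantum used, demote→Q2. Q0=[] Q1=[P5] Q2=[P1,P3]
t=34-39: P5@Q1 runs 5, rem=5, quantum used, demote→Q2. Q0=[] Q1=[] Q2=[P1,P3,P5]
t=39-44: P1@Q2 runs 5, rem=0, completes. Q0=[] Q1=[] Q2=[P3,P5]
t=44-50: P3@Q2 runs 6, rem=0, completes. Q0=[] Q1=[] Q2=[P5]
t=50-55: P5@Q2 runs 5, rem=0, completes. Q0=[] Q1=[] Q2=[]

Answer: 1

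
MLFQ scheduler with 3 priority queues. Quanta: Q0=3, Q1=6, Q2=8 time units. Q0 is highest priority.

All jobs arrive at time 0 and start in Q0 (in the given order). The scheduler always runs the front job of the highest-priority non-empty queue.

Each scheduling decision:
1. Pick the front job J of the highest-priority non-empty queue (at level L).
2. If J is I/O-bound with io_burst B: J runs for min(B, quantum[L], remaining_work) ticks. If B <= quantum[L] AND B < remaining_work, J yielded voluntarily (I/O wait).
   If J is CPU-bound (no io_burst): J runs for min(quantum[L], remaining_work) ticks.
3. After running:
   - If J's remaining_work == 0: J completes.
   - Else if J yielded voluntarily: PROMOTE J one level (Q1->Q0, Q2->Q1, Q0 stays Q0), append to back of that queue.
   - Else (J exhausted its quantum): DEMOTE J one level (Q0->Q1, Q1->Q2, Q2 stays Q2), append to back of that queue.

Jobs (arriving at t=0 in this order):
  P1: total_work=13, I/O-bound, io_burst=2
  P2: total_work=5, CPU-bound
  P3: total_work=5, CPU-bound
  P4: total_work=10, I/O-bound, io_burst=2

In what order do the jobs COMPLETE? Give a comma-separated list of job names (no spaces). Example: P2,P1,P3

Answer: P4,P1,P2,P3

Derivation:
t=0-2: P1@Q0 runs 2, rem=11, I/O yield, promote→Q0. Q0=[P2,P3,P4,P1] Q1=[] Q2=[]
t=2-5: P2@Q0 runs 3, rem=2, quantum used, demote→Q1. Q0=[P3,P4,P1] Q1=[P2] Q2=[]
t=5-8: P3@Q0 runs 3, rem=2, quantum used, demote→Q1. Q0=[P4,P1] Q1=[P2,P3] Q2=[]
t=8-10: P4@Q0 runs 2, rem=8, I/O yield, promote→Q0. Q0=[P1,P4] Q1=[P2,P3] Q2=[]
t=10-12: P1@Q0 runs 2, rem=9, I/O yield, promote→Q0. Q0=[P4,P1] Q1=[P2,P3] Q2=[]
t=12-14: P4@Q0 runs 2, rem=6, I/O yield, promote→Q0. Q0=[P1,P4] Q1=[P2,P3] Q2=[]
t=14-16: P1@Q0 runs 2, rem=7, I/O yield, promote→Q0. Q0=[P4,P1] Q1=[P2,P3] Q2=[]
t=16-18: P4@Q0 runs 2, rem=4, I/O yield, promote→Q0. Q0=[P1,P4] Q1=[P2,P3] Q2=[]
t=18-20: P1@Q0 runs 2, rem=5, I/O yield, promote→Q0. Q0=[P4,P1] Q1=[P2,P3] Q2=[]
t=20-22: P4@Q0 runs 2, rem=2, I/O yield, promote→Q0. Q0=[P1,P4] Q1=[P2,P3] Q2=[]
t=22-24: P1@Q0 runs 2, rem=3, I/O yield, promote→Q0. Q0=[P4,P1] Q1=[P2,P3] Q2=[]
t=24-26: P4@Q0 runs 2, rem=0, completes. Q0=[P1] Q1=[P2,P3] Q2=[]
t=26-28: P1@Q0 runs 2, rem=1, I/O yield, promote→Q0. Q0=[P1] Q1=[P2,P3] Q2=[]
t=28-29: P1@Q0 runs 1, rem=0, completes. Q0=[] Q1=[P2,P3] Q2=[]
t=29-31: P2@Q1 runs 2, rem=0, completes. Q0=[] Q1=[P3] Q2=[]
t=31-33: P3@Q1 runs 2, rem=0, completes. Q0=[] Q1=[] Q2=[]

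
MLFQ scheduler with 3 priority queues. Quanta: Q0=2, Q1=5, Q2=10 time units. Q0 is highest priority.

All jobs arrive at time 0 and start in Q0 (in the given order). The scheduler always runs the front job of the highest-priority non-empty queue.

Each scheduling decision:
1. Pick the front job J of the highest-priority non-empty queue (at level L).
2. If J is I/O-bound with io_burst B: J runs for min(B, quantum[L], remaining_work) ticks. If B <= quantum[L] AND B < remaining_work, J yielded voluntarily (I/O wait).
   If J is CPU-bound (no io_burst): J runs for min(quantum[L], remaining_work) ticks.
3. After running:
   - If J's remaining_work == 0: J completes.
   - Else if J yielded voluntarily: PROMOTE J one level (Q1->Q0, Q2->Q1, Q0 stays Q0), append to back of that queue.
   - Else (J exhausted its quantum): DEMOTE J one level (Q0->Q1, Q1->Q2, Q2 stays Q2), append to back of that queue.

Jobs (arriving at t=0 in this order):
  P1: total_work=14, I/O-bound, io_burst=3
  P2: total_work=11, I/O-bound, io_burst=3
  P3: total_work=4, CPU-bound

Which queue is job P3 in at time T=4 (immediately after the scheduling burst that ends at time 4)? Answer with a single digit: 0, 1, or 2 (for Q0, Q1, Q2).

Answer: 0

Derivation:
t=0-2: P1@Q0 runs 2, rem=12, quantum used, demote→Q1. Q0=[P2,P3] Q1=[P1] Q2=[]
t=2-4: P2@Q0 runs 2, rem=9, quantum used, demote→Q1. Q0=[P3] Q1=[P1,P2] Q2=[]
t=4-6: P3@Q0 runs 2, rem=2, quantum used, demote→Q1. Q0=[] Q1=[P1,P2,P3] Q2=[]
t=6-9: P1@Q1 runs 3, rem=9, I/O yield, promote→Q0. Q0=[P1] Q1=[P2,P3] Q2=[]
t=9-11: P1@Q0 runs 2, rem=7, quantum used, demote→Q1. Q0=[] Q1=[P2,P3,P1] Q2=[]
t=11-14: P2@Q1 runs 3, rem=6, I/O yield, promote→Q0. Q0=[P2] Q1=[P3,P1] Q2=[]
t=14-16: P2@Q0 runs 2, rem=4, quantum used, demote→Q1. Q0=[] Q1=[P3,P1,P2] Q2=[]
t=16-18: P3@Q1 runs 2, rem=0, completes. Q0=[] Q1=[P1,P2] Q2=[]
t=18-21: P1@Q1 runs 3, rem=4, I/O yield, promote→Q0. Q0=[P1] Q1=[P2] Q2=[]
t=21-23: P1@Q0 runs 2, rem=2, quantum used, demote→Q1. Q0=[] Q1=[P2,P1] Q2=[]
t=23-26: P2@Q1 runs 3, rem=1, I/O yield, promote→Q0. Q0=[P2] Q1=[P1] Q2=[]
t=26-27: P2@Q0 runs 1, rem=0, completes. Q0=[] Q1=[P1] Q2=[]
t=27-29: P1@Q1 runs 2, rem=0, completes. Q0=[] Q1=[] Q2=[]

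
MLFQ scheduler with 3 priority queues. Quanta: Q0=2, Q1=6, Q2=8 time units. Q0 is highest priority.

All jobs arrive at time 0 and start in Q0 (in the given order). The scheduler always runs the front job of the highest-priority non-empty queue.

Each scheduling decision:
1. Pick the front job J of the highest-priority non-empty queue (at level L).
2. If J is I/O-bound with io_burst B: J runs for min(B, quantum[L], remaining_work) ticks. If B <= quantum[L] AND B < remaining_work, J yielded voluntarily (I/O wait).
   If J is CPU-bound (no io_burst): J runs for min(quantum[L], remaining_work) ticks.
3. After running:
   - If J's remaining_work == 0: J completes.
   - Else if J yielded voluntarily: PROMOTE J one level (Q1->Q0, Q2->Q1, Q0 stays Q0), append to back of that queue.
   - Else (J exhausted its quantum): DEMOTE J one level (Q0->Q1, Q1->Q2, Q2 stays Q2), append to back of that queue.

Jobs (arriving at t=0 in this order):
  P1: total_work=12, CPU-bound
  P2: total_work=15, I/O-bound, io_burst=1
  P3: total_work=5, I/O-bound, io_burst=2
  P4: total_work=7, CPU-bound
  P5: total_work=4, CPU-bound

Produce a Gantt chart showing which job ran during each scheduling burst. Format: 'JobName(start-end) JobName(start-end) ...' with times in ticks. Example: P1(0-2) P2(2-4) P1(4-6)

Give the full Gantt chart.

Answer: P1(0-2) P2(2-3) P3(3-5) P4(5-7) P5(7-9) P2(9-10) P3(10-12) P2(12-13) P3(13-14) P2(14-15) P2(15-16) P2(16-17) P2(17-18) P2(18-19) P2(19-20) P2(20-21) P2(21-22) P2(22-23) P2(23-24) P2(24-25) P2(25-26) P1(26-32) P4(32-37) P5(37-39) P1(39-43)

Derivation:
t=0-2: P1@Q0 runs 2, rem=10, quantum used, demote→Q1. Q0=[P2,P3,P4,P5] Q1=[P1] Q2=[]
t=2-3: P2@Q0 runs 1, rem=14, I/O yield, promote→Q0. Q0=[P3,P4,P5,P2] Q1=[P1] Q2=[]
t=3-5: P3@Q0 runs 2, rem=3, I/O yield, promote→Q0. Q0=[P4,P5,P2,P3] Q1=[P1] Q2=[]
t=5-7: P4@Q0 runs 2, rem=5, quantum used, demote→Q1. Q0=[P5,P2,P3] Q1=[P1,P4] Q2=[]
t=7-9: P5@Q0 runs 2, rem=2, quantum used, demote→Q1. Q0=[P2,P3] Q1=[P1,P4,P5] Q2=[]
t=9-10: P2@Q0 runs 1, rem=13, I/O yield, promote→Q0. Q0=[P3,P2] Q1=[P1,P4,P5] Q2=[]
t=10-12: P3@Q0 runs 2, rem=1, I/O yield, promote→Q0. Q0=[P2,P3] Q1=[P1,P4,P5] Q2=[]
t=12-13: P2@Q0 runs 1, rem=12, I/O yield, promote→Q0. Q0=[P3,P2] Q1=[P1,P4,P5] Q2=[]
t=13-14: P3@Q0 runs 1, rem=0, completes. Q0=[P2] Q1=[P1,P4,P5] Q2=[]
t=14-15: P2@Q0 runs 1, rem=11, I/O yield, promote→Q0. Q0=[P2] Q1=[P1,P4,P5] Q2=[]
t=15-16: P2@Q0 runs 1, rem=10, I/O yield, promote→Q0. Q0=[P2] Q1=[P1,P4,P5] Q2=[]
t=16-17: P2@Q0 runs 1, rem=9, I/O yield, promote→Q0. Q0=[P2] Q1=[P1,P4,P5] Q2=[]
t=17-18: P2@Q0 runs 1, rem=8, I/O yield, promote→Q0. Q0=[P2] Q1=[P1,P4,P5] Q2=[]
t=18-19: P2@Q0 runs 1, rem=7, I/O yield, promote→Q0. Q0=[P2] Q1=[P1,P4,P5] Q2=[]
t=19-20: P2@Q0 runs 1, rem=6, I/O yield, promote→Q0. Q0=[P2] Q1=[P1,P4,P5] Q2=[]
t=20-21: P2@Q0 runs 1, rem=5, I/O yield, promote→Q0. Q0=[P2] Q1=[P1,P4,P5] Q2=[]
t=21-22: P2@Q0 runs 1, rem=4, I/O yield, promote→Q0. Q0=[P2] Q1=[P1,P4,P5] Q2=[]
t=22-23: P2@Q0 runs 1, rem=3, I/O yield, promote→Q0. Q0=[P2] Q1=[P1,P4,P5] Q2=[]
t=23-24: P2@Q0 runs 1, rem=2, I/O yield, promote→Q0. Q0=[P2] Q1=[P1,P4,P5] Q2=[]
t=24-25: P2@Q0 runs 1, rem=1, I/O yield, promote→Q0. Q0=[P2] Q1=[P1,P4,P5] Q2=[]
t=25-26: P2@Q0 runs 1, rem=0, completes. Q0=[] Q1=[P1,P4,P5] Q2=[]
t=26-32: P1@Q1 runs 6, rem=4, quantum used, demote→Q2. Q0=[] Q1=[P4,P5] Q2=[P1]
t=32-37: P4@Q1 runs 5, rem=0, completes. Q0=[] Q1=[P5] Q2=[P1]
t=37-39: P5@Q1 runs 2, rem=0, completes. Q0=[] Q1=[] Q2=[P1]
t=39-43: P1@Q2 runs 4, rem=0, completes. Q0=[] Q1=[] Q2=[]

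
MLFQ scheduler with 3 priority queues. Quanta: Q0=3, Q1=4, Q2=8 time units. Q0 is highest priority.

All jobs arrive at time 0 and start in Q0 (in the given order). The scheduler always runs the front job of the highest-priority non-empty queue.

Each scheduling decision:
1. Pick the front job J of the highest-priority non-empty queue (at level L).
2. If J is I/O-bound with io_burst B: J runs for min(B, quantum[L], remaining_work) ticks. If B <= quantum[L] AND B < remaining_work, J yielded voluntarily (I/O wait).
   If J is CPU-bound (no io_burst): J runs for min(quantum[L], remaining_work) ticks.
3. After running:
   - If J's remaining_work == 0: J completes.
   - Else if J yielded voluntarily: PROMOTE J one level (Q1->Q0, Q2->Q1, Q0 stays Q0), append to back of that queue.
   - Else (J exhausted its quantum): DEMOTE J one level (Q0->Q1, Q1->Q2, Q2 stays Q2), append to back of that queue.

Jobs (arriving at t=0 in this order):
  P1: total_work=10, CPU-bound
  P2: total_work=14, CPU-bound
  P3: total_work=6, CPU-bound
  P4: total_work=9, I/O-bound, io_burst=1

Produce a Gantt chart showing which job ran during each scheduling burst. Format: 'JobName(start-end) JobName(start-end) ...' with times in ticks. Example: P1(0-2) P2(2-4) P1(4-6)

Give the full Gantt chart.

t=0-3: P1@Q0 runs 3, rem=7, quantum used, demote→Q1. Q0=[P2,P3,P4] Q1=[P1] Q2=[]
t=3-6: P2@Q0 runs 3, rem=11, quantum used, demote→Q1. Q0=[P3,P4] Q1=[P1,P2] Q2=[]
t=6-9: P3@Q0 runs 3, rem=3, quantum used, demote→Q1. Q0=[P4] Q1=[P1,P2,P3] Q2=[]
t=9-10: P4@Q0 runs 1, rem=8, I/O yield, promote→Q0. Q0=[P4] Q1=[P1,P2,P3] Q2=[]
t=10-11: P4@Q0 runs 1, rem=7, I/O yield, promote→Q0. Q0=[P4] Q1=[P1,P2,P3] Q2=[]
t=11-12: P4@Q0 runs 1, rem=6, I/O yield, promote→Q0. Q0=[P4] Q1=[P1,P2,P3] Q2=[]
t=12-13: P4@Q0 runs 1, rem=5, I/O yield, promote→Q0. Q0=[P4] Q1=[P1,P2,P3] Q2=[]
t=13-14: P4@Q0 runs 1, rem=4, I/O yield, promote→Q0. Q0=[P4] Q1=[P1,P2,P3] Q2=[]
t=14-15: P4@Q0 runs 1, rem=3, I/O yield, promote→Q0. Q0=[P4] Q1=[P1,P2,P3] Q2=[]
t=15-16: P4@Q0 runs 1, rem=2, I/O yield, promote→Q0. Q0=[P4] Q1=[P1,P2,P3] Q2=[]
t=16-17: P4@Q0 runs 1, rem=1, I/O yield, promote→Q0. Q0=[P4] Q1=[P1,P2,P3] Q2=[]
t=17-18: P4@Q0 runs 1, rem=0, completes. Q0=[] Q1=[P1,P2,P3] Q2=[]
t=18-22: P1@Q1 runs 4, rem=3, quantum used, demote→Q2. Q0=[] Q1=[P2,P3] Q2=[P1]
t=22-26: P2@Q1 runs 4, rem=7, quantum used, demote→Q2. Q0=[] Q1=[P3] Q2=[P1,P2]
t=26-29: P3@Q1 runs 3, rem=0, completes. Q0=[] Q1=[] Q2=[P1,P2]
t=29-32: P1@Q2 runs 3, rem=0, completes. Q0=[] Q1=[] Q2=[P2]
t=32-39: P2@Q2 runs 7, rem=0, completes. Q0=[] Q1=[] Q2=[]

Answer: P1(0-3) P2(3-6) P3(6-9) P4(9-10) P4(10-11) P4(11-12) P4(12-13) P4(13-14) P4(14-15) P4(15-16) P4(16-17) P4(17-18) P1(18-22) P2(22-26) P3(26-29) P1(29-32) P2(32-39)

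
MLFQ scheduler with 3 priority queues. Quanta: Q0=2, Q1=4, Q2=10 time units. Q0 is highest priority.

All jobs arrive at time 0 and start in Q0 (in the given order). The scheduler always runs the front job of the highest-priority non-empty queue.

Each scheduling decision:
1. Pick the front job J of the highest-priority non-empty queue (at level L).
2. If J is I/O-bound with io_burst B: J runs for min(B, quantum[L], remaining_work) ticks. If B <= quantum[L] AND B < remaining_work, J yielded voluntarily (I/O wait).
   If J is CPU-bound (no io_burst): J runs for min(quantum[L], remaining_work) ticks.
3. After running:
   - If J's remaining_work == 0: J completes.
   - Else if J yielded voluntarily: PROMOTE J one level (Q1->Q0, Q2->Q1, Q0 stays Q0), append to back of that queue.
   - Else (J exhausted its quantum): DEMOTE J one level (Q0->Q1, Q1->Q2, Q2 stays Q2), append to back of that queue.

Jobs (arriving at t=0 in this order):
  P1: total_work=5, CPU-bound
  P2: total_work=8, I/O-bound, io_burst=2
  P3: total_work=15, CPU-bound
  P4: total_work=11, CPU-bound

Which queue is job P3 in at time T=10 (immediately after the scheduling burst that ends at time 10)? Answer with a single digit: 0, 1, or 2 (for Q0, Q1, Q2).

t=0-2: P1@Q0 runs 2, rem=3, quantum used, demote→Q1. Q0=[P2,P3,P4] Q1=[P1] Q2=[]
t=2-4: P2@Q0 runs 2, rem=6, I/O yield, promote→Q0. Q0=[P3,P4,P2] Q1=[P1] Q2=[]
t=4-6: P3@Q0 runs 2, rem=13, quantum used, demote→Q1. Q0=[P4,P2] Q1=[P1,P3] Q2=[]
t=6-8: P4@Q0 runs 2, rem=9, quantum used, demote→Q1. Q0=[P2] Q1=[P1,P3,P4] Q2=[]
t=8-10: P2@Q0 runs 2, rem=4, I/O yield, promote→Q0. Q0=[P2] Q1=[P1,P3,P4] Q2=[]
t=10-12: P2@Q0 runs 2, rem=2, I/O yield, promote→Q0. Q0=[P2] Q1=[P1,P3,P4] Q2=[]
t=12-14: P2@Q0 runs 2, rem=0, completes. Q0=[] Q1=[P1,P3,P4] Q2=[]
t=14-17: P1@Q1 runs 3, rem=0, completes. Q0=[] Q1=[P3,P4] Q2=[]
t=17-21: P3@Q1 runs 4, rem=9, quantum used, demote→Q2. Q0=[] Q1=[P4] Q2=[P3]
t=21-25: P4@Q1 runs 4, rem=5, quantum used, demote→Q2. Q0=[] Q1=[] Q2=[P3,P4]
t=25-34: P3@Q2 runs 9, rem=0, completes. Q0=[] Q1=[] Q2=[P4]
t=34-39: P4@Q2 runs 5, rem=0, completes. Q0=[] Q1=[] Q2=[]

Answer: 1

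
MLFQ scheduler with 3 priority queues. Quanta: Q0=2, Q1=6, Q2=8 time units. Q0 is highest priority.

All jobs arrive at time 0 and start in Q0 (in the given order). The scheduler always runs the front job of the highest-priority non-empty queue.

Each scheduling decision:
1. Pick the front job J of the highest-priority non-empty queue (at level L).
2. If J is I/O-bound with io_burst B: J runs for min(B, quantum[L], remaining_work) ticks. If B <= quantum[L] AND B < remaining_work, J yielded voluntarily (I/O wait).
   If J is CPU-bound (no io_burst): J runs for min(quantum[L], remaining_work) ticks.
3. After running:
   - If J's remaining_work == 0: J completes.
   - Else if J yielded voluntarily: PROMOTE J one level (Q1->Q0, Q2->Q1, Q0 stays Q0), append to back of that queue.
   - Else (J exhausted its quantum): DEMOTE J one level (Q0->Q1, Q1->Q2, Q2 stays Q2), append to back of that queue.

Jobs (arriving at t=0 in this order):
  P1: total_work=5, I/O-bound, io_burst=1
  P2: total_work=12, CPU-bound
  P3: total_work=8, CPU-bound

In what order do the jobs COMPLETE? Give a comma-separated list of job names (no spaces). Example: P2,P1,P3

Answer: P1,P3,P2

Derivation:
t=0-1: P1@Q0 runs 1, rem=4, I/O yield, promote→Q0. Q0=[P2,P3,P1] Q1=[] Q2=[]
t=1-3: P2@Q0 runs 2, rem=10, quantum used, demote→Q1. Q0=[P3,P1] Q1=[P2] Q2=[]
t=3-5: P3@Q0 runs 2, rem=6, quantum used, demote→Q1. Q0=[P1] Q1=[P2,P3] Q2=[]
t=5-6: P1@Q0 runs 1, rem=3, I/O yield, promote→Q0. Q0=[P1] Q1=[P2,P3] Q2=[]
t=6-7: P1@Q0 runs 1, rem=2, I/O yield, promote→Q0. Q0=[P1] Q1=[P2,P3] Q2=[]
t=7-8: P1@Q0 runs 1, rem=1, I/O yield, promote→Q0. Q0=[P1] Q1=[P2,P3] Q2=[]
t=8-9: P1@Q0 runs 1, rem=0, completes. Q0=[] Q1=[P2,P3] Q2=[]
t=9-15: P2@Q1 runs 6, rem=4, quantum used, demote→Q2. Q0=[] Q1=[P3] Q2=[P2]
t=15-21: P3@Q1 runs 6, rem=0, completes. Q0=[] Q1=[] Q2=[P2]
t=21-25: P2@Q2 runs 4, rem=0, completes. Q0=[] Q1=[] Q2=[]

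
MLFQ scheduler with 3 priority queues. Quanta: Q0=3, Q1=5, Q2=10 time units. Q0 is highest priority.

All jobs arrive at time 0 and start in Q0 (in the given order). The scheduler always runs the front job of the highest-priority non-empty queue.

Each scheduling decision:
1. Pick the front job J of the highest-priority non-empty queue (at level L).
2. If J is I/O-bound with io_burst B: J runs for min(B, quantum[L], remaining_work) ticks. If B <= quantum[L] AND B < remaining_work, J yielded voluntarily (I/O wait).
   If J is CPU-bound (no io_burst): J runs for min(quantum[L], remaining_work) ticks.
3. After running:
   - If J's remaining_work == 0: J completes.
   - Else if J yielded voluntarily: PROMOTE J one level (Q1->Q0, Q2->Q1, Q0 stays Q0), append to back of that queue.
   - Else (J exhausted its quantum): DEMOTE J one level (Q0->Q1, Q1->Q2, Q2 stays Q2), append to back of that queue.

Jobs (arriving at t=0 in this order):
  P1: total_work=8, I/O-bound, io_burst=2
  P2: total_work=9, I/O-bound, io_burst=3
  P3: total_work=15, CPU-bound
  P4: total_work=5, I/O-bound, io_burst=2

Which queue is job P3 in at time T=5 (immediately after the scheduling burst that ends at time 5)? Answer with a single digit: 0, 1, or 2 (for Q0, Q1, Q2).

t=0-2: P1@Q0 runs 2, rem=6, I/O yield, promote→Q0. Q0=[P2,P3,P4,P1] Q1=[] Q2=[]
t=2-5: P2@Q0 runs 3, rem=6, I/O yield, promote→Q0. Q0=[P3,P4,P1,P2] Q1=[] Q2=[]
t=5-8: P3@Q0 runs 3, rem=12, quantum used, demote→Q1. Q0=[P4,P1,P2] Q1=[P3] Q2=[]
t=8-10: P4@Q0 runs 2, rem=3, I/O yield, promote→Q0. Q0=[P1,P2,P4] Q1=[P3] Q2=[]
t=10-12: P1@Q0 runs 2, rem=4, I/O yield, promote→Q0. Q0=[P2,P4,P1] Q1=[P3] Q2=[]
t=12-15: P2@Q0 runs 3, rem=3, I/O yield, promote→Q0. Q0=[P4,P1,P2] Q1=[P3] Q2=[]
t=15-17: P4@Q0 runs 2, rem=1, I/O yield, promote→Q0. Q0=[P1,P2,P4] Q1=[P3] Q2=[]
t=17-19: P1@Q0 runs 2, rem=2, I/O yield, promote→Q0. Q0=[P2,P4,P1] Q1=[P3] Q2=[]
t=19-22: P2@Q0 runs 3, rem=0, completes. Q0=[P4,P1] Q1=[P3] Q2=[]
t=22-23: P4@Q0 runs 1, rem=0, completes. Q0=[P1] Q1=[P3] Q2=[]
t=23-25: P1@Q0 runs 2, rem=0, completes. Q0=[] Q1=[P3] Q2=[]
t=25-30: P3@Q1 runs 5, rem=7, quantum used, demote→Q2. Q0=[] Q1=[] Q2=[P3]
t=30-37: P3@Q2 runs 7, rem=0, completes. Q0=[] Q1=[] Q2=[]

Answer: 0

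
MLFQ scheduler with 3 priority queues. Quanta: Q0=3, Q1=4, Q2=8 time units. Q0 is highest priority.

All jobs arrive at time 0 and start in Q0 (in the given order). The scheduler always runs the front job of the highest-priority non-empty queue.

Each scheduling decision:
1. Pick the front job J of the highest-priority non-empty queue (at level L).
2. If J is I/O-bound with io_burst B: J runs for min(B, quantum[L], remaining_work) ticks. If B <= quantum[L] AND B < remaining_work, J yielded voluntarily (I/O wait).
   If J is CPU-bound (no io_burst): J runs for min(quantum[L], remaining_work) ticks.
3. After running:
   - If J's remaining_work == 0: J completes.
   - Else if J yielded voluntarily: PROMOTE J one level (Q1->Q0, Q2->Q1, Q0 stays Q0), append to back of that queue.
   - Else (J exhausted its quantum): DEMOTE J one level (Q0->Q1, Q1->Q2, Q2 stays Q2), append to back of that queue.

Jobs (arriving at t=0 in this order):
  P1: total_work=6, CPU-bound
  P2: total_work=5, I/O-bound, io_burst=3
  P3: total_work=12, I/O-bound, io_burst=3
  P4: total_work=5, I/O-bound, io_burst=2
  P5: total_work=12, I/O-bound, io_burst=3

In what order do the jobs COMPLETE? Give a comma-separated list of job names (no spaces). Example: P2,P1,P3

Answer: P2,P4,P3,P5,P1

Derivation:
t=0-3: P1@Q0 runs 3, rem=3, quantum used, demote→Q1. Q0=[P2,P3,P4,P5] Q1=[P1] Q2=[]
t=3-6: P2@Q0 runs 3, rem=2, I/O yield, promote→Q0. Q0=[P3,P4,P5,P2] Q1=[P1] Q2=[]
t=6-9: P3@Q0 runs 3, rem=9, I/O yield, promote→Q0. Q0=[P4,P5,P2,P3] Q1=[P1] Q2=[]
t=9-11: P4@Q0 runs 2, rem=3, I/O yield, promote→Q0. Q0=[P5,P2,P3,P4] Q1=[P1] Q2=[]
t=11-14: P5@Q0 runs 3, rem=9, I/O yield, promote→Q0. Q0=[P2,P3,P4,P5] Q1=[P1] Q2=[]
t=14-16: P2@Q0 runs 2, rem=0, completes. Q0=[P3,P4,P5] Q1=[P1] Q2=[]
t=16-19: P3@Q0 runs 3, rem=6, I/O yield, promote→Q0. Q0=[P4,P5,P3] Q1=[P1] Q2=[]
t=19-21: P4@Q0 runs 2, rem=1, I/O yield, promote→Q0. Q0=[P5,P3,P4] Q1=[P1] Q2=[]
t=21-24: P5@Q0 runs 3, rem=6, I/O yield, promote→Q0. Q0=[P3,P4,P5] Q1=[P1] Q2=[]
t=24-27: P3@Q0 runs 3, rem=3, I/O yield, promote→Q0. Q0=[P4,P5,P3] Q1=[P1] Q2=[]
t=27-28: P4@Q0 runs 1, rem=0, completes. Q0=[P5,P3] Q1=[P1] Q2=[]
t=28-31: P5@Q0 runs 3, rem=3, I/O yield, promote→Q0. Q0=[P3,P5] Q1=[P1] Q2=[]
t=31-34: P3@Q0 runs 3, rem=0, completes. Q0=[P5] Q1=[P1] Q2=[]
t=34-37: P5@Q0 runs 3, rem=0, completes. Q0=[] Q1=[P1] Q2=[]
t=37-40: P1@Q1 runs 3, rem=0, completes. Q0=[] Q1=[] Q2=[]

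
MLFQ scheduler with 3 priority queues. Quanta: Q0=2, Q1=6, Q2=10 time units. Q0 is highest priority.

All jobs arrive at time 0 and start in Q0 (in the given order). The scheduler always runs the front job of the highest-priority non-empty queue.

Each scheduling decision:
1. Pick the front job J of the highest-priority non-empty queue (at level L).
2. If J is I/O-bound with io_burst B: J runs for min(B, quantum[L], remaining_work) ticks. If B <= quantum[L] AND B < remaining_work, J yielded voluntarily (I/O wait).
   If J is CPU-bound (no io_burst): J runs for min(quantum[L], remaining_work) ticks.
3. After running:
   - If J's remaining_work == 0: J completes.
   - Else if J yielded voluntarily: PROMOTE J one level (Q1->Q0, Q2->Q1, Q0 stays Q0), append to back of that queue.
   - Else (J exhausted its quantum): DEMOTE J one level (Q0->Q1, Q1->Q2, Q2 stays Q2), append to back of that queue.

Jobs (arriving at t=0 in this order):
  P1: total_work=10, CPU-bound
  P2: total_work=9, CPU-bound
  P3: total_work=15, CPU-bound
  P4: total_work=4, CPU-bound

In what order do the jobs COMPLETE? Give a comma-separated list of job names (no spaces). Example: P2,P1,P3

Answer: P4,P1,P2,P3

Derivation:
t=0-2: P1@Q0 runs 2, rem=8, quantum used, demote→Q1. Q0=[P2,P3,P4] Q1=[P1] Q2=[]
t=2-4: P2@Q0 runs 2, rem=7, quantum used, demote→Q1. Q0=[P3,P4] Q1=[P1,P2] Q2=[]
t=4-6: P3@Q0 runs 2, rem=13, quantum used, demote→Q1. Q0=[P4] Q1=[P1,P2,P3] Q2=[]
t=6-8: P4@Q0 runs 2, rem=2, quantum used, demote→Q1. Q0=[] Q1=[P1,P2,P3,P4] Q2=[]
t=8-14: P1@Q1 runs 6, rem=2, quantum used, demote→Q2. Q0=[] Q1=[P2,P3,P4] Q2=[P1]
t=14-20: P2@Q1 runs 6, rem=1, quantum used, demote→Q2. Q0=[] Q1=[P3,P4] Q2=[P1,P2]
t=20-26: P3@Q1 runs 6, rem=7, quantum used, demote→Q2. Q0=[] Q1=[P4] Q2=[P1,P2,P3]
t=26-28: P4@Q1 runs 2, rem=0, completes. Q0=[] Q1=[] Q2=[P1,P2,P3]
t=28-30: P1@Q2 runs 2, rem=0, completes. Q0=[] Q1=[] Q2=[P2,P3]
t=30-31: P2@Q2 runs 1, rem=0, completes. Q0=[] Q1=[] Q2=[P3]
t=31-38: P3@Q2 runs 7, rem=0, completes. Q0=[] Q1=[] Q2=[]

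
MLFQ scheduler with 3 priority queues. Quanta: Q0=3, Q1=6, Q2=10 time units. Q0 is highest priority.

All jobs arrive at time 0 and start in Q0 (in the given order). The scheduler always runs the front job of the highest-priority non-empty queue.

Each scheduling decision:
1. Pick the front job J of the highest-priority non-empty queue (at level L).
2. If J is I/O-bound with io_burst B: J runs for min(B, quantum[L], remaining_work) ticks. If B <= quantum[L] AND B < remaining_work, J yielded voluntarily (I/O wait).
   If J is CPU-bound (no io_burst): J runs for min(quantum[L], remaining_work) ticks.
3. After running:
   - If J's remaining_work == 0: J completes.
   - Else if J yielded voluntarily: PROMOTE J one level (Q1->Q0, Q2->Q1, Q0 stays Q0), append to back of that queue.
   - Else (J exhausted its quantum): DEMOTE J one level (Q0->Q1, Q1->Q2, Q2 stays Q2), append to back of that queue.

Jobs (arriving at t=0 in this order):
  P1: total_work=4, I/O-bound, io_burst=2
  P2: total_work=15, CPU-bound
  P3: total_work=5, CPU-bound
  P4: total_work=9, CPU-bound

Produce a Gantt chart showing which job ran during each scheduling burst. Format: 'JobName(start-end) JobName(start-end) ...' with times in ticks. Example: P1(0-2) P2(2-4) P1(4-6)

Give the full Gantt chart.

Answer: P1(0-2) P2(2-5) P3(5-8) P4(8-11) P1(11-13) P2(13-19) P3(19-21) P4(21-27) P2(27-33)

Derivation:
t=0-2: P1@Q0 runs 2, rem=2, I/O yield, promote→Q0. Q0=[P2,P3,P4,P1] Q1=[] Q2=[]
t=2-5: P2@Q0 runs 3, rem=12, quantum used, demote→Q1. Q0=[P3,P4,P1] Q1=[P2] Q2=[]
t=5-8: P3@Q0 runs 3, rem=2, quantum used, demote→Q1. Q0=[P4,P1] Q1=[P2,P3] Q2=[]
t=8-11: P4@Q0 runs 3, rem=6, quantum used, demote→Q1. Q0=[P1] Q1=[P2,P3,P4] Q2=[]
t=11-13: P1@Q0 runs 2, rem=0, completes. Q0=[] Q1=[P2,P3,P4] Q2=[]
t=13-19: P2@Q1 runs 6, rem=6, quantum used, demote→Q2. Q0=[] Q1=[P3,P4] Q2=[P2]
t=19-21: P3@Q1 runs 2, rem=0, completes. Q0=[] Q1=[P4] Q2=[P2]
t=21-27: P4@Q1 runs 6, rem=0, completes. Q0=[] Q1=[] Q2=[P2]
t=27-33: P2@Q2 runs 6, rem=0, completes. Q0=[] Q1=[] Q2=[]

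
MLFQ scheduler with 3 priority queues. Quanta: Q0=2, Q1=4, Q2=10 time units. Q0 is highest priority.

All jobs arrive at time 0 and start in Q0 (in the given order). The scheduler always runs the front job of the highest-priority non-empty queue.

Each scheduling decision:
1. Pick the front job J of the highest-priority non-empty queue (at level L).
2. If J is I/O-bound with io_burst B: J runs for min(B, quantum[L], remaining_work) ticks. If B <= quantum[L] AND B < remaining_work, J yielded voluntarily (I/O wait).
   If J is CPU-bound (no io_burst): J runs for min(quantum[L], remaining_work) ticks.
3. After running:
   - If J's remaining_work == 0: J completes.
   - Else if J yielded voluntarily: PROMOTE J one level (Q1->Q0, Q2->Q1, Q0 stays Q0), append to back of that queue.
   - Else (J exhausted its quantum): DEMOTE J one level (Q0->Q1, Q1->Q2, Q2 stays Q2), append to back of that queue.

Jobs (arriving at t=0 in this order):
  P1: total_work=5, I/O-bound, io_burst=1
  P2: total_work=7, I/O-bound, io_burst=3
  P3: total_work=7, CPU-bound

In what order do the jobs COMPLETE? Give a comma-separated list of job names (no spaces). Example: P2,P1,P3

t=0-1: P1@Q0 runs 1, rem=4, I/O yield, promote→Q0. Q0=[P2,P3,P1] Q1=[] Q2=[]
t=1-3: P2@Q0 runs 2, rem=5, quantum used, demote→Q1. Q0=[P3,P1] Q1=[P2] Q2=[]
t=3-5: P3@Q0 runs 2, rem=5, quantum used, demote→Q1. Q0=[P1] Q1=[P2,P3] Q2=[]
t=5-6: P1@Q0 runs 1, rem=3, I/O yield, promote→Q0. Q0=[P1] Q1=[P2,P3] Q2=[]
t=6-7: P1@Q0 runs 1, rem=2, I/O yield, promote→Q0. Q0=[P1] Q1=[P2,P3] Q2=[]
t=7-8: P1@Q0 runs 1, rem=1, I/O yield, promote→Q0. Q0=[P1] Q1=[P2,P3] Q2=[]
t=8-9: P1@Q0 runs 1, rem=0, completes. Q0=[] Q1=[P2,P3] Q2=[]
t=9-12: P2@Q1 runs 3, rem=2, I/O yield, promote→Q0. Q0=[P2] Q1=[P3] Q2=[]
t=12-14: P2@Q0 runs 2, rem=0, completes. Q0=[] Q1=[P3] Q2=[]
t=14-18: P3@Q1 runs 4, rem=1, quantum used, demote→Q2. Q0=[] Q1=[] Q2=[P3]
t=18-19: P3@Q2 runs 1, rem=0, completes. Q0=[] Q1=[] Q2=[]

Answer: P1,P2,P3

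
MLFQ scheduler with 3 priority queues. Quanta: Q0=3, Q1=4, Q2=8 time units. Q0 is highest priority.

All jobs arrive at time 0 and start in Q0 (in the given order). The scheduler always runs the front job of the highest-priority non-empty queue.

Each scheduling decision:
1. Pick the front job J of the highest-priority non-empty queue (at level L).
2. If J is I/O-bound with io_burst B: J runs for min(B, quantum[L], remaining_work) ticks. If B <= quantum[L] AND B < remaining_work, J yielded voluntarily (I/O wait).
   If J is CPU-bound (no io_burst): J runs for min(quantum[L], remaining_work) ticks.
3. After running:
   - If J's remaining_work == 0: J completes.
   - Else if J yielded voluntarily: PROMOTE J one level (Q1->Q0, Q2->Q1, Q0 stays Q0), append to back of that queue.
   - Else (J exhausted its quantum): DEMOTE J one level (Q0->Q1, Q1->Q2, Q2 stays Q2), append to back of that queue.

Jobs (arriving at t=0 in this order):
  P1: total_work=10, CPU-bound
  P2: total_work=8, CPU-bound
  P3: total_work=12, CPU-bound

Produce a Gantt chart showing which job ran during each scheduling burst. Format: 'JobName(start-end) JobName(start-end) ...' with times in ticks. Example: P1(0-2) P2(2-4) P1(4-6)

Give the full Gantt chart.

t=0-3: P1@Q0 runs 3, rem=7, quantum used, demote→Q1. Q0=[P2,P3] Q1=[P1] Q2=[]
t=3-6: P2@Q0 runs 3, rem=5, quantum used, demote→Q1. Q0=[P3] Q1=[P1,P2] Q2=[]
t=6-9: P3@Q0 runs 3, rem=9, quantum used, demote→Q1. Q0=[] Q1=[P1,P2,P3] Q2=[]
t=9-13: P1@Q1 runs 4, rem=3, quantum used, demote→Q2. Q0=[] Q1=[P2,P3] Q2=[P1]
t=13-17: P2@Q1 runs 4, rem=1, quantum used, demote→Q2. Q0=[] Q1=[P3] Q2=[P1,P2]
t=17-21: P3@Q1 runs 4, rem=5, quantum used, demote→Q2. Q0=[] Q1=[] Q2=[P1,P2,P3]
t=21-24: P1@Q2 runs 3, rem=0, completes. Q0=[] Q1=[] Q2=[P2,P3]
t=24-25: P2@Q2 runs 1, rem=0, completes. Q0=[] Q1=[] Q2=[P3]
t=25-30: P3@Q2 runs 5, rem=0, completes. Q0=[] Q1=[] Q2=[]

Answer: P1(0-3) P2(3-6) P3(6-9) P1(9-13) P2(13-17) P3(17-21) P1(21-24) P2(24-25) P3(25-30)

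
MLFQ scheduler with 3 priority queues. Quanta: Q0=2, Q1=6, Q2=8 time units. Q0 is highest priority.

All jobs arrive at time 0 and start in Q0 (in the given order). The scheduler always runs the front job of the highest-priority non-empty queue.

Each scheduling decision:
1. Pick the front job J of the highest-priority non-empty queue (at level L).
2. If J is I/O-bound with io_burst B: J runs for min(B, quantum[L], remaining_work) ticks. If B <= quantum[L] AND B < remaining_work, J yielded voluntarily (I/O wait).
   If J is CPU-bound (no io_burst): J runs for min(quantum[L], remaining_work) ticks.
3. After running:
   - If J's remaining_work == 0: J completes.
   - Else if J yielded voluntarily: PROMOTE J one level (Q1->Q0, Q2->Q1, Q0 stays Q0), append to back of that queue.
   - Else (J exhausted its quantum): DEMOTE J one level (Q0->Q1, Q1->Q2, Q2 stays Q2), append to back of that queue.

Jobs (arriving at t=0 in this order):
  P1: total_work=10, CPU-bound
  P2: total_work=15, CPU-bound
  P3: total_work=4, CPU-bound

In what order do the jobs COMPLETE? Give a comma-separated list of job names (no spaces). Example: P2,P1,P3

t=0-2: P1@Q0 runs 2, rem=8, quantum used, demote→Q1. Q0=[P2,P3] Q1=[P1] Q2=[]
t=2-4: P2@Q0 runs 2, rem=13, quantum used, demote→Q1. Q0=[P3] Q1=[P1,P2] Q2=[]
t=4-6: P3@Q0 runs 2, rem=2, quantum used, demote→Q1. Q0=[] Q1=[P1,P2,P3] Q2=[]
t=6-12: P1@Q1 runs 6, rem=2, quantum used, demote→Q2. Q0=[] Q1=[P2,P3] Q2=[P1]
t=12-18: P2@Q1 runs 6, rem=7, quantum used, demote→Q2. Q0=[] Q1=[P3] Q2=[P1,P2]
t=18-20: P3@Q1 runs 2, rem=0, completes. Q0=[] Q1=[] Q2=[P1,P2]
t=20-22: P1@Q2 runs 2, rem=0, completes. Q0=[] Q1=[] Q2=[P2]
t=22-29: P2@Q2 runs 7, rem=0, completes. Q0=[] Q1=[] Q2=[]

Answer: P3,P1,P2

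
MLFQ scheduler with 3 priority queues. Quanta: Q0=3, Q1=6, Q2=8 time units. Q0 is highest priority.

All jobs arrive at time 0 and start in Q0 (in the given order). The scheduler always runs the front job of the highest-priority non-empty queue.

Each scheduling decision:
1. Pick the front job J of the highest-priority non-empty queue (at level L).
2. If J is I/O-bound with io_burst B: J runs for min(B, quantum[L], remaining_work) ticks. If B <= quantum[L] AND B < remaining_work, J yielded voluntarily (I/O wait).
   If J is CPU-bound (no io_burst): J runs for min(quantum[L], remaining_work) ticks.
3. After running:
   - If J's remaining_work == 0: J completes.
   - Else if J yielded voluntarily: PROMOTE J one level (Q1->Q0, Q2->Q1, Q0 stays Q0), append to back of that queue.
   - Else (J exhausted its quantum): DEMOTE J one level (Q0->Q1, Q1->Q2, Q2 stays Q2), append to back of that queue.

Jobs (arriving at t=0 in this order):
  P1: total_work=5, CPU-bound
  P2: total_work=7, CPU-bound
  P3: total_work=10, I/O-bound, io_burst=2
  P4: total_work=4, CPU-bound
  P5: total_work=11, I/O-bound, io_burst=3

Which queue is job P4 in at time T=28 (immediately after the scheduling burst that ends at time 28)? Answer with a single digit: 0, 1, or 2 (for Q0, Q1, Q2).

t=0-3: P1@Q0 runs 3, rem=2, quantum used, demote→Q1. Q0=[P2,P3,P4,P5] Q1=[P1] Q2=[]
t=3-6: P2@Q0 runs 3, rem=4, quantum used, demote→Q1. Q0=[P3,P4,P5] Q1=[P1,P2] Q2=[]
t=6-8: P3@Q0 runs 2, rem=8, I/O yield, promote→Q0. Q0=[P4,P5,P3] Q1=[P1,P2] Q2=[]
t=8-11: P4@Q0 runs 3, rem=1, quantum used, demote→Q1. Q0=[P5,P3] Q1=[P1,P2,P4] Q2=[]
t=11-14: P5@Q0 runs 3, rem=8, I/O yield, promote→Q0. Q0=[P3,P5] Q1=[P1,P2,P4] Q2=[]
t=14-16: P3@Q0 runs 2, rem=6, I/O yield, promote→Q0. Q0=[P5,P3] Q1=[P1,P2,P4] Q2=[]
t=16-19: P5@Q0 runs 3, rem=5, I/O yield, promote→Q0. Q0=[P3,P5] Q1=[P1,P2,P4] Q2=[]
t=19-21: P3@Q0 runs 2, rem=4, I/O yield, promote→Q0. Q0=[P5,P3] Q1=[P1,P2,P4] Q2=[]
t=21-24: P5@Q0 runs 3, rem=2, I/O yield, promote→Q0. Q0=[P3,P5] Q1=[P1,P2,P4] Q2=[]
t=24-26: P3@Q0 runs 2, rem=2, I/O yield, promote→Q0. Q0=[P5,P3] Q1=[P1,P2,P4] Q2=[]
t=26-28: P5@Q0 runs 2, rem=0, completes. Q0=[P3] Q1=[P1,P2,P4] Q2=[]
t=28-30: P3@Q0 runs 2, rem=0, completes. Q0=[] Q1=[P1,P2,P4] Q2=[]
t=30-32: P1@Q1 runs 2, rem=0, completes. Q0=[] Q1=[P2,P4] Q2=[]
t=32-36: P2@Q1 runs 4, rem=0, completes. Q0=[] Q1=[P4] Q2=[]
t=36-37: P4@Q1 runs 1, rem=0, completes. Q0=[] Q1=[] Q2=[]

Answer: 1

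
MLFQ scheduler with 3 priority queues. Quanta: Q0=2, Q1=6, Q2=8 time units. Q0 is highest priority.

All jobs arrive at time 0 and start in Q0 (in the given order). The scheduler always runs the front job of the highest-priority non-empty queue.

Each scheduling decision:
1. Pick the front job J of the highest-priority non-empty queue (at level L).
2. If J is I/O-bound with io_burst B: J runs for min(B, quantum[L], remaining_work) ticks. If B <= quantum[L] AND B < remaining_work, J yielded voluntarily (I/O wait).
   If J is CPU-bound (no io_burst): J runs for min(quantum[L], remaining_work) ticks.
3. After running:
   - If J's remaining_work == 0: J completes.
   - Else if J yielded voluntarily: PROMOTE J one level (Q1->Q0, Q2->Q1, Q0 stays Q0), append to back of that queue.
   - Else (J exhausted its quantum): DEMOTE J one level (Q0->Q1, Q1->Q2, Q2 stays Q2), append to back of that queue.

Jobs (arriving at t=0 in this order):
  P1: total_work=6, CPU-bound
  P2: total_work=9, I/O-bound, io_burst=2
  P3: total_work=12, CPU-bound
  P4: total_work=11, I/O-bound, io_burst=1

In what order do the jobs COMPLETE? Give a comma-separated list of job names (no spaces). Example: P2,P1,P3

Answer: P2,P4,P1,P3

Derivation:
t=0-2: P1@Q0 runs 2, rem=4, quantum used, demote→Q1. Q0=[P2,P3,P4] Q1=[P1] Q2=[]
t=2-4: P2@Q0 runs 2, rem=7, I/O yield, promote→Q0. Q0=[P3,P4,P2] Q1=[P1] Q2=[]
t=4-6: P3@Q0 runs 2, rem=10, quantum used, demote→Q1. Q0=[P4,P2] Q1=[P1,P3] Q2=[]
t=6-7: P4@Q0 runs 1, rem=10, I/O yield, promote→Q0. Q0=[P2,P4] Q1=[P1,P3] Q2=[]
t=7-9: P2@Q0 runs 2, rem=5, I/O yield, promote→Q0. Q0=[P4,P2] Q1=[P1,P3] Q2=[]
t=9-10: P4@Q0 runs 1, rem=9, I/O yield, promote→Q0. Q0=[P2,P4] Q1=[P1,P3] Q2=[]
t=10-12: P2@Q0 runs 2, rem=3, I/O yield, promote→Q0. Q0=[P4,P2] Q1=[P1,P3] Q2=[]
t=12-13: P4@Q0 runs 1, rem=8, I/O yield, promote→Q0. Q0=[P2,P4] Q1=[P1,P3] Q2=[]
t=13-15: P2@Q0 runs 2, rem=1, I/O yield, promote→Q0. Q0=[P4,P2] Q1=[P1,P3] Q2=[]
t=15-16: P4@Q0 runs 1, rem=7, I/O yield, promote→Q0. Q0=[P2,P4] Q1=[P1,P3] Q2=[]
t=16-17: P2@Q0 runs 1, rem=0, completes. Q0=[P4] Q1=[P1,P3] Q2=[]
t=17-18: P4@Q0 runs 1, rem=6, I/O yield, promote→Q0. Q0=[P4] Q1=[P1,P3] Q2=[]
t=18-19: P4@Q0 runs 1, rem=5, I/O yield, promote→Q0. Q0=[P4] Q1=[P1,P3] Q2=[]
t=19-20: P4@Q0 runs 1, rem=4, I/O yield, promote→Q0. Q0=[P4] Q1=[P1,P3] Q2=[]
t=20-21: P4@Q0 runs 1, rem=3, I/O yield, promote→Q0. Q0=[P4] Q1=[P1,P3] Q2=[]
t=21-22: P4@Q0 runs 1, rem=2, I/O yield, promote→Q0. Q0=[P4] Q1=[P1,P3] Q2=[]
t=22-23: P4@Q0 runs 1, rem=1, I/O yield, promote→Q0. Q0=[P4] Q1=[P1,P3] Q2=[]
t=23-24: P4@Q0 runs 1, rem=0, completes. Q0=[] Q1=[P1,P3] Q2=[]
t=24-28: P1@Q1 runs 4, rem=0, completes. Q0=[] Q1=[P3] Q2=[]
t=28-34: P3@Q1 runs 6, rem=4, quantum used, demote→Q2. Q0=[] Q1=[] Q2=[P3]
t=34-38: P3@Q2 runs 4, rem=0, completes. Q0=[] Q1=[] Q2=[]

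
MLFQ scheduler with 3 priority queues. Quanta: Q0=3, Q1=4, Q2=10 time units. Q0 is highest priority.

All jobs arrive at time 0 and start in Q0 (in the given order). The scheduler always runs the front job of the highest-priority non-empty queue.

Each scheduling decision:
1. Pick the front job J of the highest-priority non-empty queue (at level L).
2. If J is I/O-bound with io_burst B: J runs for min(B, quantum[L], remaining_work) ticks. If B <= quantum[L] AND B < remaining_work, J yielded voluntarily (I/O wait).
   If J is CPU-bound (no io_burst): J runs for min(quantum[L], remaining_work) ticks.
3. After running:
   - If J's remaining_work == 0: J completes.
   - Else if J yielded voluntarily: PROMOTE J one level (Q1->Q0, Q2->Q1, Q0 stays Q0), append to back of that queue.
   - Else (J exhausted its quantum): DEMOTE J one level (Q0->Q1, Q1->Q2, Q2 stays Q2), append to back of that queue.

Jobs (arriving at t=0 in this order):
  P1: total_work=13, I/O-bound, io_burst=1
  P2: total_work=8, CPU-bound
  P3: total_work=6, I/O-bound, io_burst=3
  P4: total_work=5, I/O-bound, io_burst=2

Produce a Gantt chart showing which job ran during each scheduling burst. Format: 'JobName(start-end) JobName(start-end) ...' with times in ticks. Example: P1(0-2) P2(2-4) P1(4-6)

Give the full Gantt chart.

t=0-1: P1@Q0 runs 1, rem=12, I/O yield, promote→Q0. Q0=[P2,P3,P4,P1] Q1=[] Q2=[]
t=1-4: P2@Q0 runs 3, rem=5, quantum used, demote→Q1. Q0=[P3,P4,P1] Q1=[P2] Q2=[]
t=4-7: P3@Q0 runs 3, rem=3, I/O yield, promote→Q0. Q0=[P4,P1,P3] Q1=[P2] Q2=[]
t=7-9: P4@Q0 runs 2, rem=3, I/O yield, promote→Q0. Q0=[P1,P3,P4] Q1=[P2] Q2=[]
t=9-10: P1@Q0 runs 1, rem=11, I/O yield, promote→Q0. Q0=[P3,P4,P1] Q1=[P2] Q2=[]
t=10-13: P3@Q0 runs 3, rem=0, completes. Q0=[P4,P1] Q1=[P2] Q2=[]
t=13-15: P4@Q0 runs 2, rem=1, I/O yield, promote→Q0. Q0=[P1,P4] Q1=[P2] Q2=[]
t=15-16: P1@Q0 runs 1, rem=10, I/O yield, promote→Q0. Q0=[P4,P1] Q1=[P2] Q2=[]
t=16-17: P4@Q0 runs 1, rem=0, completes. Q0=[P1] Q1=[P2] Q2=[]
t=17-18: P1@Q0 runs 1, rem=9, I/O yield, promote→Q0. Q0=[P1] Q1=[P2] Q2=[]
t=18-19: P1@Q0 runs 1, rem=8, I/O yield, promote→Q0. Q0=[P1] Q1=[P2] Q2=[]
t=19-20: P1@Q0 runs 1, rem=7, I/O yield, promote→Q0. Q0=[P1] Q1=[P2] Q2=[]
t=20-21: P1@Q0 runs 1, rem=6, I/O yield, promote→Q0. Q0=[P1] Q1=[P2] Q2=[]
t=21-22: P1@Q0 runs 1, rem=5, I/O yield, promote→Q0. Q0=[P1] Q1=[P2] Q2=[]
t=22-23: P1@Q0 runs 1, rem=4, I/O yield, promote→Q0. Q0=[P1] Q1=[P2] Q2=[]
t=23-24: P1@Q0 runs 1, rem=3, I/O yield, promote→Q0. Q0=[P1] Q1=[P2] Q2=[]
t=24-25: P1@Q0 runs 1, rem=2, I/O yield, promote→Q0. Q0=[P1] Q1=[P2] Q2=[]
t=25-26: P1@Q0 runs 1, rem=1, I/O yield, promote→Q0. Q0=[P1] Q1=[P2] Q2=[]
t=26-27: P1@Q0 runs 1, rem=0, completes. Q0=[] Q1=[P2] Q2=[]
t=27-31: P2@Q1 runs 4, rem=1, quantum used, demote→Q2. Q0=[] Q1=[] Q2=[P2]
t=31-32: P2@Q2 runs 1, rem=0, completes. Q0=[] Q1=[] Q2=[]

Answer: P1(0-1) P2(1-4) P3(4-7) P4(7-9) P1(9-10) P3(10-13) P4(13-15) P1(15-16) P4(16-17) P1(17-18) P1(18-19) P1(19-20) P1(20-21) P1(21-22) P1(22-23) P1(23-24) P1(24-25) P1(25-26) P1(26-27) P2(27-31) P2(31-32)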